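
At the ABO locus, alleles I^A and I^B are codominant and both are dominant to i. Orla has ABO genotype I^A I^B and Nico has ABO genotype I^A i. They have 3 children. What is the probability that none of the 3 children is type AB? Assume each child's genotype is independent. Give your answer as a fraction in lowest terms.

ABO cross I^A I^B × I^A i → 1/2 A, 1/4 B, 1/4 AB.
So P(type AB) = 1/4 per child.
P(not type AB) = 3/4 for one child; (3/4)^3 = 27/64.

27/64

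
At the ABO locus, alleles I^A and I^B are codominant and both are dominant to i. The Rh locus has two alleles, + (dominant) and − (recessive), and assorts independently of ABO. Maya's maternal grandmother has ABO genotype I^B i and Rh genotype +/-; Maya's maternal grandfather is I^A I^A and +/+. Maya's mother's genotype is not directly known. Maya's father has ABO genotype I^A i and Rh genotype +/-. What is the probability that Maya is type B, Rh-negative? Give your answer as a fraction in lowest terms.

Maya's mother's ABO genotype from I^B i × I^A I^A: 1/2 I^A I^B, 1/2 I^A i.
Crossing each possibility with the father I^A i and summing P(type B): 1/2·1/4 + 1/2·0 = 1/8.
Similarly for Rh via the mother's Rh distribution: P(Rh-) = 1/8.
Independent loci: 1/8 × 1/8 = 1/64.

1/64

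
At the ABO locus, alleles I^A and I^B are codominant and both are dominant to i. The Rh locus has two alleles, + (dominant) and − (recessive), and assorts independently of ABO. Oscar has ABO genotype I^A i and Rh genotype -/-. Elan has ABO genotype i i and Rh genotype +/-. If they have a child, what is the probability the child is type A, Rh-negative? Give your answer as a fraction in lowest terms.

1/4

ABO cross I^A i × i i → offspring phenotypes: 1/2 O, 1/2 A.
Rh cross -/- × +/- → 1/2 Rh+, 1/2 Rh-.
Independent loci: P(type A, Rh-negative) = 1/2 × 1/2 = 1/4.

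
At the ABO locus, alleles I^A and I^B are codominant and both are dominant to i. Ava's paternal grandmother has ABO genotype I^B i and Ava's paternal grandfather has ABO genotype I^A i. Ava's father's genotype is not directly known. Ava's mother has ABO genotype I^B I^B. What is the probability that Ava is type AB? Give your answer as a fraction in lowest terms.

1/4

Ava's father's ABO genotype from I^B i × I^A i: 1/4 I^A I^B, 1/4 I^A i, 1/4 I^B i, 1/4 i i.
Crossing each possibility with the mother I^B I^B and summing P(type AB): 1/4·1/2 + 1/4·1/2 + 1/4·0 + 1/4·0 = 1/4.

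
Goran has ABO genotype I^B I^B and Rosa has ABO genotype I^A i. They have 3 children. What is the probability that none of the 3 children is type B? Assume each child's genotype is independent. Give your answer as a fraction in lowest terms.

1/8

ABO cross I^B I^B × I^A i → 1/2 B, 1/2 AB.
So P(type B) = 1/2 per child.
P(not type B) = 1/2 for one child; (1/2)^3 = 1/8.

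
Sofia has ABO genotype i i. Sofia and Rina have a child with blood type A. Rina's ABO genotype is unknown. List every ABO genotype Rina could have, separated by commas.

I^A I^A, I^A I^B, I^A i

For each candidate genotype of Rina, check whether crossing it with i i can produce every observed child phenotype.
  I^A I^A → possible child types {A} ✓
  I^A I^B → possible child types {A, B} ✓
  I^A i → possible child types {O, A} ✓
  I^B I^B → possible child types {B} ✗
  I^B i → possible child types {O, B} ✗
  i i → possible child types {O} ✗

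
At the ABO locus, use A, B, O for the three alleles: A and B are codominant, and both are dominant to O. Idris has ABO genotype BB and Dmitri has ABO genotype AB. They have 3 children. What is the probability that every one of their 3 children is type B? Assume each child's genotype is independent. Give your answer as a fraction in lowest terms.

ABO cross BB × AB → 1/2 B, 1/2 AB.
So P(type B) = 1/2 per child.
All 3 independent: (1/2)^3 = 1/8.

1/8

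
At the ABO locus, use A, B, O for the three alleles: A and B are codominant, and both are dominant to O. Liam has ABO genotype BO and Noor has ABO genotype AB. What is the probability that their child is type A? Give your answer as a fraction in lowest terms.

1/4

ABO cross BO × AB → offspring phenotypes: 1/4 A, 1/2 B, 1/4 AB.
So P(type A) = 1/4.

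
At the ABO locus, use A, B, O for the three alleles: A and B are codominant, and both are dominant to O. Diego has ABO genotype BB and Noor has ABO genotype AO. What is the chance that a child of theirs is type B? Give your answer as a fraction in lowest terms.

ABO cross BB × AO → offspring phenotypes: 1/2 B, 1/2 AB.
So P(type B) = 1/2.

1/2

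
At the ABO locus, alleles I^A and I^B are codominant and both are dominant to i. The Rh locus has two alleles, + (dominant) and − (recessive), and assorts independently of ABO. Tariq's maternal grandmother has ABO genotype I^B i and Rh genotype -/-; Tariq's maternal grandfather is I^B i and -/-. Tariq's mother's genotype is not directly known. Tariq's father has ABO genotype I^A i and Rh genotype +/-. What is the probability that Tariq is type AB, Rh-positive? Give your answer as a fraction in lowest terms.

1/8

Tariq's mother's ABO genotype from I^B i × I^B i: 1/4 I^B I^B, 1/2 I^B i, 1/4 i i.
Crossing each possibility with the father I^A i and summing P(type AB): 1/4·1/2 + 1/2·1/4 + 1/4·0 = 1/4.
Similarly for Rh via the mother's Rh distribution: P(Rh+) = 1/2.
Independent loci: 1/4 × 1/2 = 1/8.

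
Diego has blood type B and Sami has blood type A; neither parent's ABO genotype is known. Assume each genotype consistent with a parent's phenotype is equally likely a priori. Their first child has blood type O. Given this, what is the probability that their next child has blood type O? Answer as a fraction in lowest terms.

Possible genotypes: Diego ∈ {BB, BO}; Sami ∈ {AA, AO}.
Weight each parental genotype pair by prior × P(type-O child):
  BO × AO: posterior weight 1; P(next child type O) = 1/4.
Weighted sum = 1/4.

1/4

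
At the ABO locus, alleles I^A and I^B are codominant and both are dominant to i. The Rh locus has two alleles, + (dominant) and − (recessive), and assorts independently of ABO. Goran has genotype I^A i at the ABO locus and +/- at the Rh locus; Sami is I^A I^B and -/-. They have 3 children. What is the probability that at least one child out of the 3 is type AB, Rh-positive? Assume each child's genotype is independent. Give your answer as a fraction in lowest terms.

169/512

ABO cross I^A i × I^A I^B → 1/2 A, 1/4 B, 1/4 AB.
Rh cross +/- × -/- → 1/2 Rh+, 1/2 Rh-; so P(type AB, Rh-positive) = 1/4 × 1/2 = 1/8 per child.
P(none) = (7/8)^3 = 343/512; P(at least one) = 1 − 343/512 = 169/512.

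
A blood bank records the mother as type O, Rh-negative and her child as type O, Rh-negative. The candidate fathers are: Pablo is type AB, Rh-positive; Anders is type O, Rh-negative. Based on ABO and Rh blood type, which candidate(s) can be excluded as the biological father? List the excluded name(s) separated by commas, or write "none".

Pablo

A candidate is excluded only if no genotype consistent with his phenotype could produce a type O, Rh-negative child with a type O, Rh-negative mother.
Pablo (type AB, Rh+): no genotype consistent with that phenotype can produce a type-O Rh- child with a type-O mother.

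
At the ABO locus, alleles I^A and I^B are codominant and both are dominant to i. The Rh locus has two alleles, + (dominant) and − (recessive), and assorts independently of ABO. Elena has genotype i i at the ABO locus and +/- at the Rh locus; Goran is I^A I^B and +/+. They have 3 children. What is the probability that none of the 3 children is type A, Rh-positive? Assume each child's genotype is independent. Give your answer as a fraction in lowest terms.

ABO cross i i × I^A I^B → 1/2 A, 1/2 B.
Rh cross +/- × +/+ → 1 Rh+; so P(type A, Rh-positive) = 1/2 × 1 = 1/2 per child.
P(not type A, Rh-positive) = 1/2 for one child; (1/2)^3 = 1/8.

1/8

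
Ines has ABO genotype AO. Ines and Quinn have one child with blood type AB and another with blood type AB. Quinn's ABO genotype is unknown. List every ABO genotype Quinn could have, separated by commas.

For each candidate genotype of Quinn, check whether crossing it with AO can produce every observed child phenotype.
  AA → possible child types {A} ✗
  AB → possible child types {A, B, AB} ✓
  AO → possible child types {O, A} ✗
  BB → possible child types {B, AB} ✓
  BO → possible child types {O, A, B, AB} ✓
  OO → possible child types {O, A} ✗

AB, BB, BO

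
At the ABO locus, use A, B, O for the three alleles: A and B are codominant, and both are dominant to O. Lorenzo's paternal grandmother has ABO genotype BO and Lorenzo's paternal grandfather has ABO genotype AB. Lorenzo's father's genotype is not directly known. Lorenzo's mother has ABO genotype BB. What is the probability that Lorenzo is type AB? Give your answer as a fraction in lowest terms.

Lorenzo's father's ABO genotype from BO × AB: 1/4 AB, 1/4 AO, 1/4 BB, 1/4 BO.
Crossing each possibility with the mother BB and summing P(type AB): 1/4·1/2 + 1/4·1/2 + 1/4·0 + 1/4·0 = 1/4.

1/4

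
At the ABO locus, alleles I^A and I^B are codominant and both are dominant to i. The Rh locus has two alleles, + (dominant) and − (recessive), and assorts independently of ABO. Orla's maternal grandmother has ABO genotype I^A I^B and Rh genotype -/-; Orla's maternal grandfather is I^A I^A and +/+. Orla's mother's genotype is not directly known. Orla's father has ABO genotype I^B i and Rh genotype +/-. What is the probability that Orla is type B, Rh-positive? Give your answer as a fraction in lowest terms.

3/16

Orla's mother's ABO genotype from I^A I^B × I^A I^A: 1/2 I^A I^A, 1/2 I^A I^B.
Crossing each possibility with the father I^B i and summing P(type B): 1/2·0 + 1/2·1/2 = 1/4.
Similarly for Rh via the mother's Rh distribution: P(Rh+) = 3/4.
Independent loci: 1/4 × 3/4 = 3/16.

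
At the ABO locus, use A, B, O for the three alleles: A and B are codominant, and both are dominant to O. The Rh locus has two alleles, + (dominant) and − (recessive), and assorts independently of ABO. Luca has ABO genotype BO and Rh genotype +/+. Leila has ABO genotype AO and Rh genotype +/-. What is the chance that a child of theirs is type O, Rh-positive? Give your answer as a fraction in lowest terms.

1/4

ABO cross BO × AO → offspring phenotypes: 1/4 O, 1/4 A, 1/4 B, 1/4 AB.
Rh cross +/+ × +/- → 1 Rh+.
Independent loci: P(type O, Rh-positive) = 1/4 × 1 = 1/4.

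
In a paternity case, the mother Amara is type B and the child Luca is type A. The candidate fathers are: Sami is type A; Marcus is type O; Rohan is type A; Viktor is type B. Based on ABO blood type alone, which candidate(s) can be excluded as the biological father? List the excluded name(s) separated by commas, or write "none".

Marcus, Viktor

A candidate is excluded only if no genotype consistent with his phenotype could produce a type A child with a type B mother.
Marcus (type O): no genotype consistent with that phenotype can produce a type-A child with a type-B mother.
Viktor (type B): no genotype consistent with that phenotype can produce a type-A child with a type-B mother.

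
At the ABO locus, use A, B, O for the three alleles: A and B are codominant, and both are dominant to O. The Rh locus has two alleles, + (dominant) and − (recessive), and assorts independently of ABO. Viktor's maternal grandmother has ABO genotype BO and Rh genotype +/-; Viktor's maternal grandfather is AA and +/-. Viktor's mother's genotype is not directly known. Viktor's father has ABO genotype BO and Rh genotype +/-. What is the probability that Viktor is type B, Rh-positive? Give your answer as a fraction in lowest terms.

9/32

Viktor's mother's ABO genotype from BO × AA: 1/2 AB, 1/2 AO.
Crossing each possibility with the father BO and summing P(type B): 1/2·1/2 + 1/2·1/4 = 3/8.
Similarly for Rh via the mother's Rh distribution: P(Rh+) = 3/4.
Independent loci: 3/8 × 3/4 = 9/32.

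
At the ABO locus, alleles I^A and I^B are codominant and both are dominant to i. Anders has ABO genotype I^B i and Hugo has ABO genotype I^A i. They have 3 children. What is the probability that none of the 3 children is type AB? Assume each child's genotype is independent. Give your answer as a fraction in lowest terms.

ABO cross I^B i × I^A i → 1/4 O, 1/4 A, 1/4 B, 1/4 AB.
So P(type AB) = 1/4 per child.
P(not type AB) = 3/4 for one child; (3/4)^3 = 27/64.

27/64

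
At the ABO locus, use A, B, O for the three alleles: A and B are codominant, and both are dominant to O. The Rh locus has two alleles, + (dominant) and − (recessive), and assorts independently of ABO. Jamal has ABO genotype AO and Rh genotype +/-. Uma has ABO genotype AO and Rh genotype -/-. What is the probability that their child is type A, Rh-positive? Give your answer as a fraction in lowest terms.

3/8

ABO cross AO × AO → offspring phenotypes: 1/4 O, 3/4 A.
Rh cross +/- × -/- → 1/2 Rh+, 1/2 Rh-.
Independent loci: P(type A, Rh-positive) = 3/4 × 1/2 = 3/8.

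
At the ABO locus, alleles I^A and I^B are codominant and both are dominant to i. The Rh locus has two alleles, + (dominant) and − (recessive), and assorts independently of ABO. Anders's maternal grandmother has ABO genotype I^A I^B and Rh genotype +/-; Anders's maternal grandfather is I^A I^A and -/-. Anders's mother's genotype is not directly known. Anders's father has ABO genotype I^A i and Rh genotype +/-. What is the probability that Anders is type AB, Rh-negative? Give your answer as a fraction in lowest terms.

Anders's mother's ABO genotype from I^A I^B × I^A I^A: 1/2 I^A I^A, 1/2 I^A I^B.
Crossing each possibility with the father I^A i and summing P(type AB): 1/2·0 + 1/2·1/4 = 1/8.
Similarly for Rh via the mother's Rh distribution: P(Rh-) = 3/8.
Independent loci: 1/8 × 3/8 = 3/64.

3/64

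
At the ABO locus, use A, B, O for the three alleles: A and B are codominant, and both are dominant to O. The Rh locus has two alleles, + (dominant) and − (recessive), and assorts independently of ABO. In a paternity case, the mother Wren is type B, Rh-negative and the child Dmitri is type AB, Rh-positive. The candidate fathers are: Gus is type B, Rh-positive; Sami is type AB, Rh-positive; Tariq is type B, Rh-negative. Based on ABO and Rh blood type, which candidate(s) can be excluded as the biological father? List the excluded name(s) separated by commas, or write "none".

Gus, Tariq

A candidate is excluded only if no genotype consistent with his phenotype could produce a type AB, Rh-positive child with a type B, Rh-negative mother.
Gus (type B, Rh+): no genotype consistent with that phenotype can produce a type-AB Rh+ child with a type-B mother.
Tariq (type B, Rh-): no genotype consistent with that phenotype can produce a type-AB Rh+ child with a type-B mother.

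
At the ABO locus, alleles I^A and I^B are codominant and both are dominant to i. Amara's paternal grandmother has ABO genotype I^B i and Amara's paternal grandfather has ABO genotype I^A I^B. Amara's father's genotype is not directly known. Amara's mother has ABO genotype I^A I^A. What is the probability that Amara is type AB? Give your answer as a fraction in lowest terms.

1/2

Amara's father's ABO genotype from I^B i × I^A I^B: 1/4 I^A I^B, 1/4 I^A i, 1/4 I^B I^B, 1/4 I^B i.
Crossing each possibility with the mother I^A I^A and summing P(type AB): 1/4·1/2 + 1/4·0 + 1/4·1 + 1/4·1/2 = 1/2.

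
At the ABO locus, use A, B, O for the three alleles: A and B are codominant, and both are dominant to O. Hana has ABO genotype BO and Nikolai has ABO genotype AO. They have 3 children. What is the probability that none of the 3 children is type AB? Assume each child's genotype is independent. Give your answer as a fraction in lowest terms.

ABO cross BO × AO → 1/4 O, 1/4 A, 1/4 B, 1/4 AB.
So P(type AB) = 1/4 per child.
P(not type AB) = 3/4 for one child; (3/4)^3 = 27/64.

27/64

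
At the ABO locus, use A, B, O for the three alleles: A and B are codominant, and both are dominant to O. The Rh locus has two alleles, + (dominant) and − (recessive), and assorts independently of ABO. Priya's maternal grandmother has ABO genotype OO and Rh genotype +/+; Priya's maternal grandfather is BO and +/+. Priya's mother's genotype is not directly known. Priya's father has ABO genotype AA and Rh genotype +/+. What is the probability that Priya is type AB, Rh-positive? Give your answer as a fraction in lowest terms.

Priya's mother's ABO genotype from OO × BO: 1/2 BO, 1/2 OO.
Crossing each possibility with the father AA and summing P(type AB): 1/2·1/2 + 1/2·0 = 1/4.
Similarly for Rh via the mother's Rh distribution: P(Rh+) = 1.
Independent loci: 1/4 × 1 = 1/4.

1/4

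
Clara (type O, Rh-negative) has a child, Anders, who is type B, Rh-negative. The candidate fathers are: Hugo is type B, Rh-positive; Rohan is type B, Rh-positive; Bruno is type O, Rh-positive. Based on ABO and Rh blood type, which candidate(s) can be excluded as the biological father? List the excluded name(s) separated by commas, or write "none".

Bruno

A candidate is excluded only if no genotype consistent with his phenotype could produce a type B, Rh-negative child with a type O, Rh-negative mother.
Bruno (type O, Rh+): no genotype consistent with that phenotype can produce a type-B Rh- child with a type-O mother.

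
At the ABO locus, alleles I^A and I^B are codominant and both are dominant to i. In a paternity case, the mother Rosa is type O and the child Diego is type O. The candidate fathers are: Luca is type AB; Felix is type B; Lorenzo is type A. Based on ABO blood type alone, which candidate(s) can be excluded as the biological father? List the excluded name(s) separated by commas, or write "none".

Luca

A candidate is excluded only if no genotype consistent with his phenotype could produce a type O child with a type O mother.
Luca (type AB): no genotype consistent with that phenotype can produce a type-O child with a type-O mother.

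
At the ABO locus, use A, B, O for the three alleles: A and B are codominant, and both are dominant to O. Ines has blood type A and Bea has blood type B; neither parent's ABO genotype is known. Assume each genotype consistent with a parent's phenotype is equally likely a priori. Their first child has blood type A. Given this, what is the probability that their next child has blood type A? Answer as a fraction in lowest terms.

Possible genotypes: Ines ∈ {AA, AO}; Bea ∈ {BB, BO}.
Weight each parental genotype pair by prior × P(type-A child):
  AA × BO: posterior weight 2/3; P(next child type A) = 1/2.
  AO × BO: posterior weight 1/3; P(next child type A) = 1/4.
Weighted sum = 5/12.

5/12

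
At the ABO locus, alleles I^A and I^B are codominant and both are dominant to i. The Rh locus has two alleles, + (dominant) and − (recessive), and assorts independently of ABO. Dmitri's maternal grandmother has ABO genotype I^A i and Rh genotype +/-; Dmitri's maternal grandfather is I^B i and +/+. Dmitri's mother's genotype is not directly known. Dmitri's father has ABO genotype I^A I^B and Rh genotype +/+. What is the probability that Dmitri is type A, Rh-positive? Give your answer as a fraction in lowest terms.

3/8

Dmitri's mother's ABO genotype from I^A i × I^B i: 1/4 I^A I^B, 1/4 I^A i, 1/4 I^B i, 1/4 i i.
Crossing each possibility with the father I^A I^B and summing P(type A): 1/4·1/4 + 1/4·1/2 + 1/4·1/4 + 1/4·1/2 = 3/8.
Similarly for Rh via the mother's Rh distribution: P(Rh+) = 1.
Independent loci: 3/8 × 1 = 3/8.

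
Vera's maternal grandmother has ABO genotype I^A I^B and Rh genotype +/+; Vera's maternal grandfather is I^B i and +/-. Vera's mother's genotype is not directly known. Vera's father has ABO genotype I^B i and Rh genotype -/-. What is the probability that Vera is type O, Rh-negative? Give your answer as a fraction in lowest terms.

1/32

Vera's mother's ABO genotype from I^A I^B × I^B i: 1/4 I^A I^B, 1/4 I^A i, 1/4 I^B I^B, 1/4 I^B i.
Crossing each possibility with the father I^B i and summing P(type O): 1/4·0 + 1/4·1/4 + 1/4·0 + 1/4·1/4 = 1/8.
Similarly for Rh via the mother's Rh distribution: P(Rh-) = 1/4.
Independent loci: 1/8 × 1/4 = 1/32.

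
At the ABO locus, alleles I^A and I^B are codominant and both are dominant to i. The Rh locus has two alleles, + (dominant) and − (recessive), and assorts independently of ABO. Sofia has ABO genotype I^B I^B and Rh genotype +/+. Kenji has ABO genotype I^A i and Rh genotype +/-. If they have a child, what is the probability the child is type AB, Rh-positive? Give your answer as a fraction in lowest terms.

1/2

ABO cross I^B I^B × I^A i → offspring phenotypes: 1/2 B, 1/2 AB.
Rh cross +/+ × +/- → 1 Rh+.
Independent loci: P(type AB, Rh-positive) = 1/2 × 1 = 1/2.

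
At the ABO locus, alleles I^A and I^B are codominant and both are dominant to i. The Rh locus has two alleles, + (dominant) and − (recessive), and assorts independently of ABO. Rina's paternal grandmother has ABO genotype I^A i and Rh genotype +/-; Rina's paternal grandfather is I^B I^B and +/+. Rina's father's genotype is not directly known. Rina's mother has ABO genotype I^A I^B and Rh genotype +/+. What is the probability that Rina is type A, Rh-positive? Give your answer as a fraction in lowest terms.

1/4

Rina's father's ABO genotype from I^A i × I^B I^B: 1/2 I^A I^B, 1/2 I^B i.
Crossing each possibility with the mother I^A I^B and summing P(type A): 1/2·1/4 + 1/2·1/4 = 1/4.
Similarly for Rh via the father's Rh distribution: P(Rh+) = 1.
Independent loci: 1/4 × 1 = 1/4.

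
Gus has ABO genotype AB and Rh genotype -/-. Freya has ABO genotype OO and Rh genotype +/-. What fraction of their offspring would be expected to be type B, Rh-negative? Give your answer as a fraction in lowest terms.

1/4

ABO cross AB × OO → offspring phenotypes: 1/2 A, 1/2 B.
Rh cross -/- × +/- → 1/2 Rh+, 1/2 Rh-.
Independent loci: P(type B, Rh-negative) = 1/2 × 1/2 = 1/4.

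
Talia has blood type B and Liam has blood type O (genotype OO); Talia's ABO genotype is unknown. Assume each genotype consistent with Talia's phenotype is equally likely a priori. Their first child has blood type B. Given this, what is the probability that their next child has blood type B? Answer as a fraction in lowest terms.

5/6

Possible genotypes: Talia ∈ {BB, BO}; Liam ∈ {OO}.
Weight each parental genotype pair by prior × P(type-B child):
  BB × OO: posterior weight 2/3; P(next child type B) = 1.
  BO × OO: posterior weight 1/3; P(next child type B) = 1/2.
Weighted sum = 5/6.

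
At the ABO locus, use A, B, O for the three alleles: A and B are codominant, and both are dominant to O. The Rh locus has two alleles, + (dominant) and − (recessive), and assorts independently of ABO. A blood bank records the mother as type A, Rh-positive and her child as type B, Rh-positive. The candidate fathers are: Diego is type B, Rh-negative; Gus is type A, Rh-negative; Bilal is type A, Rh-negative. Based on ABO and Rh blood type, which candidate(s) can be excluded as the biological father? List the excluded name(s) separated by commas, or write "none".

Gus, Bilal

A candidate is excluded only if no genotype consistent with his phenotype could produce a type B, Rh-positive child with a type A, Rh-positive mother.
Gus (type A, Rh-): no genotype consistent with that phenotype can produce a type-B Rh+ child with a type-A mother.
Bilal (type A, Rh-): no genotype consistent with that phenotype can produce a type-B Rh+ child with a type-A mother.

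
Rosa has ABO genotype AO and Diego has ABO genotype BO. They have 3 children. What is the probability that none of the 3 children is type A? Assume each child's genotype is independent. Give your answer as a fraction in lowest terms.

ABO cross AO × BO → 1/4 O, 1/4 A, 1/4 B, 1/4 AB.
So P(type A) = 1/4 per child.
P(not type A) = 3/4 for one child; (3/4)^3 = 27/64.

27/64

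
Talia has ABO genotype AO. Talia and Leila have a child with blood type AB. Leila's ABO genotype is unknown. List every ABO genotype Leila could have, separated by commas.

AB, BB, BO

For each candidate genotype of Leila, check whether crossing it with AO can produce every observed child phenotype.
  AA → possible child types {A} ✗
  AB → possible child types {A, B, AB} ✓
  AO → possible child types {O, A} ✗
  BB → possible child types {B, AB} ✓
  BO → possible child types {O, A, B, AB} ✓
  OO → possible child types {O, A} ✗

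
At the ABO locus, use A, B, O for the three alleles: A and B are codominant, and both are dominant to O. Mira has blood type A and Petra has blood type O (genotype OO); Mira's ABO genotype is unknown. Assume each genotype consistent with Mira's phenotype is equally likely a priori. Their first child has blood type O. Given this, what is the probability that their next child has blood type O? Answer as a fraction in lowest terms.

1/2

Possible genotypes: Mira ∈ {AA, AO}; Petra ∈ {OO}.
Weight each parental genotype pair by prior × P(type-O child):
  AO × OO: posterior weight 1; P(next child type O) = 1/2.
Weighted sum = 1/2.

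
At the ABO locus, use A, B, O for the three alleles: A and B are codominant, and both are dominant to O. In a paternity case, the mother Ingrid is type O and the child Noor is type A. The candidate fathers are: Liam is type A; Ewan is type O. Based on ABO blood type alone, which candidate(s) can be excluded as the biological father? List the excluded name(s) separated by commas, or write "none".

A candidate is excluded only if no genotype consistent with his phenotype could produce a type A child with a type O mother.
Ewan (type O): no genotype consistent with that phenotype can produce a type-A child with a type-O mother.

Ewan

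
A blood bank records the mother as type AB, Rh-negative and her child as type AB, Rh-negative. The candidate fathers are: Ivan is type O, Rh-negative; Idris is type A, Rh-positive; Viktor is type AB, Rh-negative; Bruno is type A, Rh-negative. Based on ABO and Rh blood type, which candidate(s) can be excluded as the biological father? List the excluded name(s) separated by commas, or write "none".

A candidate is excluded only if no genotype consistent with his phenotype could produce a type AB, Rh-negative child with a type AB, Rh-negative mother.
Ivan (type O, Rh-): no genotype consistent with that phenotype can produce a type-AB Rh- child with a type-AB mother.

Ivan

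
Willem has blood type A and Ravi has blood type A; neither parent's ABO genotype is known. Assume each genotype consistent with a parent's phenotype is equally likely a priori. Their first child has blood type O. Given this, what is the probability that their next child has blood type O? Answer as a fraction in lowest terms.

1/4

Possible genotypes: Willem ∈ {AA, AO}; Ravi ∈ {AA, AO}.
Weight each parental genotype pair by prior × P(type-O child):
  AO × AO: posterior weight 1; P(next child type O) = 1/4.
Weighted sum = 1/4.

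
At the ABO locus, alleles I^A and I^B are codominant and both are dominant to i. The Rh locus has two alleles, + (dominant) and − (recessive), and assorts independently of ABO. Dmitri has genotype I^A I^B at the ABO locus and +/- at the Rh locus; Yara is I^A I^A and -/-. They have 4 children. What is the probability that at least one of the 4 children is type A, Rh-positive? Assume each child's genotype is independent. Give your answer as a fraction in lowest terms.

ABO cross I^A I^B × I^A I^A → 1/2 A, 1/2 AB.
Rh cross +/- × -/- → 1/2 Rh+, 1/2 Rh-; so P(type A, Rh-positive) = 1/2 × 1/2 = 1/4 per child.
P(none) = (3/4)^4 = 81/256; P(at least one) = 1 − 81/256 = 175/256.

175/256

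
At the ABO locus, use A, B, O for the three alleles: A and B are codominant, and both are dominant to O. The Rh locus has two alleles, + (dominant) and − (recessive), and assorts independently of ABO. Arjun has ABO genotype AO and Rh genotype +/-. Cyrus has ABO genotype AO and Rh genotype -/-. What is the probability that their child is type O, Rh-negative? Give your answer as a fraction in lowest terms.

ABO cross AO × AO → offspring phenotypes: 1/4 O, 3/4 A.
Rh cross +/- × -/- → 1/2 Rh+, 1/2 Rh-.
Independent loci: P(type O, Rh-negative) = 1/4 × 1/2 = 1/8.

1/8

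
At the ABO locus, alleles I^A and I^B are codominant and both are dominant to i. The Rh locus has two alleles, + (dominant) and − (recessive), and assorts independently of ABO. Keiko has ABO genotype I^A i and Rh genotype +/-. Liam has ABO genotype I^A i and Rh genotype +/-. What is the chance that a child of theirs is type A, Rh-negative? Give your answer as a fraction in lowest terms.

ABO cross I^A i × I^A i → offspring phenotypes: 1/4 O, 3/4 A.
Rh cross +/- × +/- → 3/4 Rh+, 1/4 Rh-.
Independent loci: P(type A, Rh-negative) = 3/4 × 1/4 = 3/16.

3/16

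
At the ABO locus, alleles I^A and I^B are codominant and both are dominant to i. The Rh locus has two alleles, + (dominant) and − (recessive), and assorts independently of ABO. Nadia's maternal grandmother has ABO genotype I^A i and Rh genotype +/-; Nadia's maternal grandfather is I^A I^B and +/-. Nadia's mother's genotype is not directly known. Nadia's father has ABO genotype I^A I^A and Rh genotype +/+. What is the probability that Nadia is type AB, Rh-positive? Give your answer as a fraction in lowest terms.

1/4

Nadia's mother's ABO genotype from I^A i × I^A I^B: 1/4 I^A I^A, 1/4 I^A I^B, 1/4 I^A i, 1/4 I^B i.
Crossing each possibility with the father I^A I^A and summing P(type AB): 1/4·0 + 1/4·1/2 + 1/4·0 + 1/4·1/2 = 1/4.
Similarly for Rh via the mother's Rh distribution: P(Rh+) = 1.
Independent loci: 1/4 × 1 = 1/4.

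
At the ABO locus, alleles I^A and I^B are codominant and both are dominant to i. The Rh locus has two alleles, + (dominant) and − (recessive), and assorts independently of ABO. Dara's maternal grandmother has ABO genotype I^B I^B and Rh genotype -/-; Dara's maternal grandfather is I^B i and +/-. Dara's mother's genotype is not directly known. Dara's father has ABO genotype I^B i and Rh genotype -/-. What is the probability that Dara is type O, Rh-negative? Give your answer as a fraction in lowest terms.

Dara's mother's ABO genotype from I^B I^B × I^B i: 1/2 I^B I^B, 1/2 I^B i.
Crossing each possibility with the father I^B i and summing P(type O): 1/2·0 + 1/2·1/4 = 1/8.
Similarly for Rh via the mother's Rh distribution: P(Rh-) = 3/4.
Independent loci: 1/8 × 3/4 = 3/32.

3/32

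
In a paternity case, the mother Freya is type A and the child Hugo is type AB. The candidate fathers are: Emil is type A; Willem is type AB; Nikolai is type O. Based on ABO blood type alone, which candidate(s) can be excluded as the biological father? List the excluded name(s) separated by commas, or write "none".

A candidate is excluded only if no genotype consistent with his phenotype could produce a type AB child with a type A mother.
Emil (type A): no genotype consistent with that phenotype can produce a type-AB child with a type-A mother.
Nikolai (type O): no genotype consistent with that phenotype can produce a type-AB child with a type-A mother.

Emil, Nikolai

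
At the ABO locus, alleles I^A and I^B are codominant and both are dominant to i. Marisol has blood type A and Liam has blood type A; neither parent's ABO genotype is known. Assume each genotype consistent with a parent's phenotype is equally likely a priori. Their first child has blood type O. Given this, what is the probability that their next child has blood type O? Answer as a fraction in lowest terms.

Possible genotypes: Marisol ∈ {I^A I^A, I^A i}; Liam ∈ {I^A I^A, I^A i}.
Weight each parental genotype pair by prior × P(type-O child):
  I^A i × I^A i: posterior weight 1; P(next child type O) = 1/4.
Weighted sum = 1/4.

1/4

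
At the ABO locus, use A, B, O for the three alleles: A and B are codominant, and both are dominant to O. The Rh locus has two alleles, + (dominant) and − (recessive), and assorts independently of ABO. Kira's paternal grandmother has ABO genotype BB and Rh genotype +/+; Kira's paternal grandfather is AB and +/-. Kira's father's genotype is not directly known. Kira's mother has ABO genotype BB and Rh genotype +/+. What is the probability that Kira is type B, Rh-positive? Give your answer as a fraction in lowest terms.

3/4

Kira's father's ABO genotype from BB × AB: 1/2 AB, 1/2 BB.
Crossing each possibility with the mother BB and summing P(type B): 1/2·1/2 + 1/2·1 = 3/4.
Similarly for Rh via the father's Rh distribution: P(Rh+) = 1.
Independent loci: 3/4 × 1 = 3/4.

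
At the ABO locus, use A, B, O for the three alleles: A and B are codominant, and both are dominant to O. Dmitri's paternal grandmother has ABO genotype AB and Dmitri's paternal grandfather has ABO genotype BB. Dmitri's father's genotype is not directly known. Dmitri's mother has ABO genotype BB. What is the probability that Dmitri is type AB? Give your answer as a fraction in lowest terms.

1/4

Dmitri's father's ABO genotype from AB × BB: 1/2 AB, 1/2 BB.
Crossing each possibility with the mother BB and summing P(type AB): 1/2·1/2 + 1/2·0 = 1/4.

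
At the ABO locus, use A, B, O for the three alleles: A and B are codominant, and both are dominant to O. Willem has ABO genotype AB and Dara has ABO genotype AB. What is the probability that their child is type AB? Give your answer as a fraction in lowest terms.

1/2

ABO cross AB × AB → offspring phenotypes: 1/4 A, 1/4 B, 1/2 AB.
So P(type AB) = 1/2.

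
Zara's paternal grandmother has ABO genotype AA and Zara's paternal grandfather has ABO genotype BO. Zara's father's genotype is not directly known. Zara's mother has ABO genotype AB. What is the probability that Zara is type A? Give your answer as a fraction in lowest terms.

Zara's father's ABO genotype from AA × BO: 1/2 AB, 1/2 AO.
Crossing each possibility with the mother AB and summing P(type A): 1/2·1/4 + 1/2·1/2 = 3/8.

3/8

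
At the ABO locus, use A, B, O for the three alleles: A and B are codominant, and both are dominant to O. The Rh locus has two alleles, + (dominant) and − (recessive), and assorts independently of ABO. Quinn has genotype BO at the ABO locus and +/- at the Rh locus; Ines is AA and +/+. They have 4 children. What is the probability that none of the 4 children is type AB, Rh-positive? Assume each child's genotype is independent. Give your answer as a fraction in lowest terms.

ABO cross BO × AA → 1/2 A, 1/2 AB.
Rh cross +/- × +/+ → 1 Rh+; so P(type AB, Rh-positive) = 1/2 × 1 = 1/2 per child.
P(not type AB, Rh-positive) = 1/2 for one child; (1/2)^4 = 1/16.

1/16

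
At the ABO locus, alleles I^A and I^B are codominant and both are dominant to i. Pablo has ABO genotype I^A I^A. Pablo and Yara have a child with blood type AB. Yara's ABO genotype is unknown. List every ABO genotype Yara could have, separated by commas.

For each candidate genotype of Yara, check whether crossing it with I^A I^A can produce every observed child phenotype.
  I^A I^A → possible child types {A} ✗
  I^A I^B → possible child types {A, AB} ✓
  I^A i → possible child types {A} ✗
  I^B I^B → possible child types {AB} ✓
  I^B i → possible child types {A, AB} ✓
  i i → possible child types {A} ✗

I^A I^B, I^B I^B, I^B i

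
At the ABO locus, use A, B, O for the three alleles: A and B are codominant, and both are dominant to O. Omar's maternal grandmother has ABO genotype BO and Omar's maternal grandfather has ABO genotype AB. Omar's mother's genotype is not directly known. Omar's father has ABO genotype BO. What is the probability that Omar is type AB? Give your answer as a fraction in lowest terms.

Omar's mother's ABO genotype from BO × AB: 1/4 AB, 1/4 AO, 1/4 BB, 1/4 BO.
Crossing each possibility with the father BO and summing P(type AB): 1/4·1/4 + 1/4·1/4 + 1/4·0 + 1/4·0 = 1/8.

1/8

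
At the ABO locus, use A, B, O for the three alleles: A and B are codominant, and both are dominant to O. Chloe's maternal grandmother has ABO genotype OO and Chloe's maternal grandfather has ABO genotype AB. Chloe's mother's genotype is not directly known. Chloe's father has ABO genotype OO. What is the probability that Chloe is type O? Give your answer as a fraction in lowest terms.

1/2

Chloe's mother's ABO genotype from OO × AB: 1/2 AO, 1/2 BO.
Crossing each possibility with the father OO and summing P(type O): 1/2·1/2 + 1/2·1/2 = 1/2.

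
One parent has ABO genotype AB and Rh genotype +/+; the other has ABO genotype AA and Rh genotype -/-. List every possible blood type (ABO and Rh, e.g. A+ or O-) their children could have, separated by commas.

Gametes from AB × AA give offspring ABO genotypes AA, AB, i.e. phenotypes A, AB.
Rh cross +/+ × -/- → phenotypes Rh+.
Combining independently: A+, AB+.

A+, AB+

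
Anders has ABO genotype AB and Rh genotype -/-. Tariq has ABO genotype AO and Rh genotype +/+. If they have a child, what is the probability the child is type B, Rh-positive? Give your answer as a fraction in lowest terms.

1/4

ABO cross AB × AO → offspring phenotypes: 1/2 A, 1/4 B, 1/4 AB.
Rh cross -/- × +/+ → 1 Rh+.
Independent loci: P(type B, Rh-positive) = 1/4 × 1 = 1/4.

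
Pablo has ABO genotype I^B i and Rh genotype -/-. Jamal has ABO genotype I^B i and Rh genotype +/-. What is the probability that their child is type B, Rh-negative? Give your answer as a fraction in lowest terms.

3/8

ABO cross I^B i × I^B i → offspring phenotypes: 1/4 O, 3/4 B.
Rh cross -/- × +/- → 1/2 Rh+, 1/2 Rh-.
Independent loci: P(type B, Rh-negative) = 3/4 × 1/2 = 3/8.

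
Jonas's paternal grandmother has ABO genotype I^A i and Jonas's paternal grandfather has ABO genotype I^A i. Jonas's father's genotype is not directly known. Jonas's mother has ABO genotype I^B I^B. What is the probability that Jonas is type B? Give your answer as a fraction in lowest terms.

1/2

Jonas's father's ABO genotype from I^A i × I^A i: 1/4 I^A I^A, 1/2 I^A i, 1/4 i i.
Crossing each possibility with the mother I^B I^B and summing P(type B): 1/4·0 + 1/2·1/2 + 1/4·1 = 1/2.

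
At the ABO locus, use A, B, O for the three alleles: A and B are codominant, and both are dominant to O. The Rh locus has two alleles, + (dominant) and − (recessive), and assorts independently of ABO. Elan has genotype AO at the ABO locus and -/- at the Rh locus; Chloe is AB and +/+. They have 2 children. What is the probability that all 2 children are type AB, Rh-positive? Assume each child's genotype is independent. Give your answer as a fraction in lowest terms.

1/16

ABO cross AO × AB → 1/2 A, 1/4 B, 1/4 AB.
Rh cross -/- × +/+ → 1 Rh+; so P(type AB, Rh-positive) = 1/4 × 1 = 1/4 per child.
All 2 independent: (1/4)^2 = 1/16.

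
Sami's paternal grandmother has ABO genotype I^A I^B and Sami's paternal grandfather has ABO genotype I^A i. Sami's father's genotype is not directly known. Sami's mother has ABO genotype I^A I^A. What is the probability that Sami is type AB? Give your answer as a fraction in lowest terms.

Sami's father's ABO genotype from I^A I^B × I^A i: 1/4 I^A I^A, 1/4 I^A I^B, 1/4 I^A i, 1/4 I^B i.
Crossing each possibility with the mother I^A I^A and summing P(type AB): 1/4·0 + 1/4·1/2 + 1/4·0 + 1/4·1/2 = 1/4.

1/4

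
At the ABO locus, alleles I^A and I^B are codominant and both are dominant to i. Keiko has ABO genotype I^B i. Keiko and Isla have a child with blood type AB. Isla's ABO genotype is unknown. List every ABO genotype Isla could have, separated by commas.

For each candidate genotype of Isla, check whether crossing it with I^B i can produce every observed child phenotype.
  I^A I^A → possible child types {A, AB} ✓
  I^A I^B → possible child types {A, B, AB} ✓
  I^A i → possible child types {O, A, B, AB} ✓
  I^B I^B → possible child types {B} ✗
  I^B i → possible child types {O, B} ✗
  i i → possible child types {O, B} ✗

I^A I^A, I^A I^B, I^A i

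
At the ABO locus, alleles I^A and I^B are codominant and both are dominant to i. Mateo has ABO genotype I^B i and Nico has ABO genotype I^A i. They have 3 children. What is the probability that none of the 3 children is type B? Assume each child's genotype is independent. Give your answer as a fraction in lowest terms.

27/64

ABO cross I^B i × I^A i → 1/4 O, 1/4 A, 1/4 B, 1/4 AB.
So P(type B) = 1/4 per child.
P(not type B) = 3/4 for one child; (3/4)^3 = 27/64.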